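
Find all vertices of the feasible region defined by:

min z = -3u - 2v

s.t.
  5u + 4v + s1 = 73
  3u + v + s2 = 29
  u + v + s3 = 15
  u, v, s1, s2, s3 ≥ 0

(0, 0), (9.667, 0), (7, 8), (0, 15)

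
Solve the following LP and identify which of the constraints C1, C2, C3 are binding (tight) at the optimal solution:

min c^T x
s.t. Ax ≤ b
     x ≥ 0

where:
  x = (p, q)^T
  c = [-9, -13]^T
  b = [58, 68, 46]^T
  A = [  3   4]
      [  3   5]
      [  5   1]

At p = 6, q = 10, compute slack b - a·x for each constraint:
  C1: 58 − 58 = 0  (binding)
  C2: 68 − 68 = 0  (binding)
  C3: 46 − 40 = 6  (slack)

Optimal: p = 6, q = 10
Binding: C1, C2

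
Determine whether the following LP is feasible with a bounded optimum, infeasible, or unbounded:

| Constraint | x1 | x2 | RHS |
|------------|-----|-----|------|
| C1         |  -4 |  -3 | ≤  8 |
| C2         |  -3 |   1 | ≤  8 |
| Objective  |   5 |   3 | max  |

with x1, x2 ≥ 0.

Unbounded (objective can increase without bound)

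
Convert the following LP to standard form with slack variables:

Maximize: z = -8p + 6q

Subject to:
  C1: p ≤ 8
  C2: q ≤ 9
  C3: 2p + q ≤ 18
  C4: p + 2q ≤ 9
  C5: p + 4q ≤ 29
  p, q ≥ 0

max z = -8p + 6q

s.t.
  p + s1 = 8
  q + s2 = 9
  2p + q + s3 = 18
  p + 2q + s4 = 9
  p + 4q + s5 = 29
  p, q, s1, s2, s3, s4, s5 ≥ 0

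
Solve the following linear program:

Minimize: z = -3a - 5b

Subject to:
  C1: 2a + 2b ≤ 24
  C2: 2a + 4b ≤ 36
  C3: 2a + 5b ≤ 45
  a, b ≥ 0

Evaluate the objective at each vertex of the feasible region:
  z(0, 0) = 0
  z(12, 0) = -36
  z(6, 6) = -48  ←
  z(0, 9) = -45
The minimum is at a = 6, b = 6.

a = 6, b = 6, z = -48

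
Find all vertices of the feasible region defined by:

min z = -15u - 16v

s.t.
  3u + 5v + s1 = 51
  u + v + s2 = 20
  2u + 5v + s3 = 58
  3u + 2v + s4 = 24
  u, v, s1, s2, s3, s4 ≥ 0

(0, 0), (8, 0), (2, 9), (0, 10.2)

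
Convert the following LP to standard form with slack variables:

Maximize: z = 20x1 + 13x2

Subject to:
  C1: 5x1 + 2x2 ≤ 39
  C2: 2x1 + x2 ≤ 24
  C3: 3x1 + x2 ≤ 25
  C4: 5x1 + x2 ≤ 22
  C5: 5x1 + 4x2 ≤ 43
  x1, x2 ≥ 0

max z = 20x1 + 13x2

s.t.
  5x1 + 2x2 + s1 = 39
  2x1 + x2 + s2 = 24
  3x1 + x2 + s3 = 25
  5x1 + x2 + s4 = 22
  5x1 + 4x2 + s5 = 43
  x1, x2, s1, s2, s3, s4, s5 ≥ 0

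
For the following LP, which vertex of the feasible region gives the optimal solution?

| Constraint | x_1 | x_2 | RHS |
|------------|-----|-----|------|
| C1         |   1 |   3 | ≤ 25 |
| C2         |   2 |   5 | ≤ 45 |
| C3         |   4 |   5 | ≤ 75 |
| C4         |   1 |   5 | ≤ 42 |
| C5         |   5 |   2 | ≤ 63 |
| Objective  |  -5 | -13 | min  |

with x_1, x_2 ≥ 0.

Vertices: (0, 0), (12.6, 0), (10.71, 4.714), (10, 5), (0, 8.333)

Evaluate the objective at each vertex of the feasible region:
  z(0, 0) = 0
  z(12.6, 0) = -63
  z(10.71, 4.714) = -114.9
  z(10, 5) = -115  ←
  z(0, 8.333) = -108.3
The minimum is at x_1 = 10, x_2 = 5.

(10, 5)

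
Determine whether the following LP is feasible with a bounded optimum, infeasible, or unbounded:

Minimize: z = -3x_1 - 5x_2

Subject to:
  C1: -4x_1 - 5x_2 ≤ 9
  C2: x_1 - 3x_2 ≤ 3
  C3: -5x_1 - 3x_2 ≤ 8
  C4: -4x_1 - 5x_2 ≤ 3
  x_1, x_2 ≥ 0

Unbounded (objective can decrease without bound)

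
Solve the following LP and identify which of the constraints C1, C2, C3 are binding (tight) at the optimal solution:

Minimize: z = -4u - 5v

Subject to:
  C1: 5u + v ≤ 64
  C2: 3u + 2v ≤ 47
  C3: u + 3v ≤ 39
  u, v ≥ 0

At u = 9, v = 10, compute slack b - a·x for each constraint:
  C1: 64 − 55 = 9  (slack)
  C2: 47 − 47 = 0  (binding)
  C3: 39 − 39 = 0  (binding)

Optimal: u = 9, v = 10
Binding: C2, C3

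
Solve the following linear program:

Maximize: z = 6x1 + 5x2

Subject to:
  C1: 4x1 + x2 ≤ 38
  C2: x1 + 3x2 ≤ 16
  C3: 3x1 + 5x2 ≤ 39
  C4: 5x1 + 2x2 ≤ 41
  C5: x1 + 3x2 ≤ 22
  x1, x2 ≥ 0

Evaluate the objective at each vertex of the feasible region:
  z(0, 0) = 0
  z(8.2, 0) = 49.2
  z(7, 3) = 57  ←
  z(0, 5.333) = 26.67
The maximum is at x1 = 7, x2 = 3.

x1 = 7, x2 = 3, z = 57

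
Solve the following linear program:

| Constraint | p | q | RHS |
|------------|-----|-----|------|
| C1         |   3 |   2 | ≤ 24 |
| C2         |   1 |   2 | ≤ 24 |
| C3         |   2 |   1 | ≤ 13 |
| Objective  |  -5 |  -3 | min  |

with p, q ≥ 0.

Evaluate the objective at each vertex of the feasible region:
  z(0, 0) = 0
  z(6.5, 0) = -32.5
  z(2, 9) = -37  ←
  z(0, 12) = -36
The minimum is at p = 2, q = 9.

p = 2, q = 9, z = -37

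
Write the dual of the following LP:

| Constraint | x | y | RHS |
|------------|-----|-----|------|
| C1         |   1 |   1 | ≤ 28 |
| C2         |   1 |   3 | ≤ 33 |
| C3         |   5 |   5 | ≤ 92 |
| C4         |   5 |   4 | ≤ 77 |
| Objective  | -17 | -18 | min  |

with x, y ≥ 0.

Primal min cᵀx s.t. Ax ≤ b, x ≥ 0  →  Dual max −bᵀy s.t. Aᵀy ≥ −c, y ≥ 0.

Maximize: z = -28y1 - 33y2 - 92y3 - 77y4

Subject to:
  y1 + y2 + 5y3 + 5y4 ≥ 17
  y1 + 3y2 + 5y3 + 4y4 ≥ 18
  y1, y2, y3, y4 ≥ 0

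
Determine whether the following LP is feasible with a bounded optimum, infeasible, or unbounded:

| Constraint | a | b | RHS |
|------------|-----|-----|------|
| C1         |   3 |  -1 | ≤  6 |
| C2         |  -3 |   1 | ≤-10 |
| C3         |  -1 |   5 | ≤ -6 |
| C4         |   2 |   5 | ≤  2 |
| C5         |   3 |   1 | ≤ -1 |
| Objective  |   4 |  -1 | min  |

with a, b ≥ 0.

Infeasible (no feasible solution exists)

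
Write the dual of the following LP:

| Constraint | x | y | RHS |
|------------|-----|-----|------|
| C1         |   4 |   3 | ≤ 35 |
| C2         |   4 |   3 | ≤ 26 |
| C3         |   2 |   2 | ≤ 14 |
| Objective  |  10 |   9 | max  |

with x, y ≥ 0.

Primal max cᵀx s.t. Ax ≤ b, x ≥ 0  →  Dual min bᵀy s.t. Aᵀy ≥ c, y ≥ 0.

Minimize: z = 35y1 + 26y2 + 14y3

Subject to:
  4y1 + 4y2 + 2y3 ≥ 10
  3y1 + 3y2 + 2y3 ≥ 9
  y1, y2, y3 ≥ 0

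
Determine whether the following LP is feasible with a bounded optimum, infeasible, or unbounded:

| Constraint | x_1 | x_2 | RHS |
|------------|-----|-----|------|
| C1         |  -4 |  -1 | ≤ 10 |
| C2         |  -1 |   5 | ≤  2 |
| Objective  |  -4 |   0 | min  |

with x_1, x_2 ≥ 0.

Unbounded (objective can decrease without bound)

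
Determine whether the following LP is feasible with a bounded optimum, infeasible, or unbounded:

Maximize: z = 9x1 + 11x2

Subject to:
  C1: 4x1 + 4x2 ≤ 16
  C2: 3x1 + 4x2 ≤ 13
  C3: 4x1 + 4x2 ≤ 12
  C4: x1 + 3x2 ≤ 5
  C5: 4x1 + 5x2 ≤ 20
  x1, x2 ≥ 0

Feasible with a bounded optimal solution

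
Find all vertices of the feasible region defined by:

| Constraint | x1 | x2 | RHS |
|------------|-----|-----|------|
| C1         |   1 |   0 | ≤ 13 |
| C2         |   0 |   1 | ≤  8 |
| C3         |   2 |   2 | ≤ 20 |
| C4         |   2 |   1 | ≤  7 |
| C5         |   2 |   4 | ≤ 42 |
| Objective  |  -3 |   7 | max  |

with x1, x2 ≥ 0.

(0, 0), (3.5, 0), (0, 7)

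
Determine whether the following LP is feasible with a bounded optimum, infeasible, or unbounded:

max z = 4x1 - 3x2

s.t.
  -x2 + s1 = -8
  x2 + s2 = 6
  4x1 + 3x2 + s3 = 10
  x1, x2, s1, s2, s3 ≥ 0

Infeasible (no feasible solution exists)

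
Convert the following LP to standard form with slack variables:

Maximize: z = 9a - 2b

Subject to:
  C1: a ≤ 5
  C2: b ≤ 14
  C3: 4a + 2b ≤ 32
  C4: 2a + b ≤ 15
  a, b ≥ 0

max z = 9a - 2b

s.t.
  a + s1 = 5
  b + s2 = 14
  4a + 2b + s3 = 32
  2a + b + s4 = 15
  a, b, s1, s2, s3, s4 ≥ 0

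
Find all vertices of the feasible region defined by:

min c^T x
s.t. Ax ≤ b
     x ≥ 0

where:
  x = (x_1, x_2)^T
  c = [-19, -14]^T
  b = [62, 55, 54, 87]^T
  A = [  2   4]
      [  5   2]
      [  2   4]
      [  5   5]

(0, 0), (11, 0), (7, 10), (0, 13.5)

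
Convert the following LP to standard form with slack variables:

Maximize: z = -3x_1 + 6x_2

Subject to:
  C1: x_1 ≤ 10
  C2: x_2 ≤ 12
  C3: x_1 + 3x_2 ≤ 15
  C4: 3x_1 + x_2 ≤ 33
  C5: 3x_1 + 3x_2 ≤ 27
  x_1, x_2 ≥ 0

max z = -3x_1 + 6x_2

s.t.
  x_1 + s1 = 10
  x_2 + s2 = 12
  x_1 + 3x_2 + s3 = 15
  3x_1 + x_2 + s4 = 33
  3x_1 + 3x_2 + s5 = 27
  x_1, x_2, s1, s2, s3, s4, s5 ≥ 0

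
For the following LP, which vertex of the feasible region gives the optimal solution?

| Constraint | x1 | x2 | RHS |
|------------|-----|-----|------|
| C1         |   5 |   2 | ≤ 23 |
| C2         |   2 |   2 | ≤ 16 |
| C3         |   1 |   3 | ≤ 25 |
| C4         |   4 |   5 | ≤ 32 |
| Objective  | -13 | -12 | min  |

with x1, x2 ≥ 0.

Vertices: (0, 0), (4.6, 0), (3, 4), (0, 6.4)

Evaluate the objective at each vertex of the feasible region:
  z(0, 0) = 0
  z(4.6, 0) = -59.8
  z(3, 4) = -87  ←
  z(0, 6.4) = -76.8
The minimum is at x1 = 3, x2 = 4.

(3, 4)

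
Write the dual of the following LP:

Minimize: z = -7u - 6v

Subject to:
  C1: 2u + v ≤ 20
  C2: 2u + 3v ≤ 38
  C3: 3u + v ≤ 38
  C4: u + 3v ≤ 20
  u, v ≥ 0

Primal min cᵀx s.t. Ax ≤ b, x ≥ 0  →  Dual max −bᵀy s.t. Aᵀy ≥ −c, y ≥ 0.

Maximize: z = -20y1 - 38y2 - 38y3 - 20y4

Subject to:
  2y1 + 2y2 + 3y3 + y4 ≥ 7
  y1 + 3y2 + y3 + 3y4 ≥ 6
  y1, y2, y3, y4 ≥ 0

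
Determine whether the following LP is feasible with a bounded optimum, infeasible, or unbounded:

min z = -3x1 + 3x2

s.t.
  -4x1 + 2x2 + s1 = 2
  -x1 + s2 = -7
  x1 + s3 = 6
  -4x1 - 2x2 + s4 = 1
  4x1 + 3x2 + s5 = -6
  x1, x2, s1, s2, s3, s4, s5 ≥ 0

Infeasible (no feasible solution exists)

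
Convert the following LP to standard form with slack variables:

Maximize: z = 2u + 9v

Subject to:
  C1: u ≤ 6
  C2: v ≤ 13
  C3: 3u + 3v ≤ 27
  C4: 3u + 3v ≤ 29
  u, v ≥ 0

max z = 2u + 9v

s.t.
  u + s1 = 6
  v + s2 = 13
  3u + 3v + s3 = 27
  3u + 3v + s4 = 29
  u, v, s1, s2, s3, s4 ≥ 0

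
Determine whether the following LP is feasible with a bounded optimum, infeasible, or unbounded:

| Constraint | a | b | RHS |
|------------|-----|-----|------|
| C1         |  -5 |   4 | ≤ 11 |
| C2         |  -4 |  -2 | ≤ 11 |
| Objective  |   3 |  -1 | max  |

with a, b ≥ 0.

Unbounded (objective can increase without bound)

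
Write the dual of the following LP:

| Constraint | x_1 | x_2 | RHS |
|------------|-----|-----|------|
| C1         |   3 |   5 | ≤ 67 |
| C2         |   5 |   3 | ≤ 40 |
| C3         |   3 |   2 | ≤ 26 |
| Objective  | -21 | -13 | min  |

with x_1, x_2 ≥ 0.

Primal min cᵀx s.t. Ax ≤ b, x ≥ 0  →  Dual max −bᵀy s.t. Aᵀy ≥ −c, y ≥ 0.

Maximize: z = -67y1 - 40y2 - 26y3

Subject to:
  3y1 + 5y2 + 3y3 ≥ 21
  5y1 + 3y2 + 2y3 ≥ 13
  y1, y2, y3 ≥ 0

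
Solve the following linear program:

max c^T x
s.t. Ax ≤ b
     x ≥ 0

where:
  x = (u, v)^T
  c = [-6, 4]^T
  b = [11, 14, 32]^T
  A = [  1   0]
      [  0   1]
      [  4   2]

Evaluate the objective at each vertex of the feasible region:
  z(0, 0) = 0
  z(8, 0) = -48
  z(1, 14) = 50
  z(0, 14) = 56  ←
The maximum is at u = 0, v = 14.

u = 0, v = 14, z = 56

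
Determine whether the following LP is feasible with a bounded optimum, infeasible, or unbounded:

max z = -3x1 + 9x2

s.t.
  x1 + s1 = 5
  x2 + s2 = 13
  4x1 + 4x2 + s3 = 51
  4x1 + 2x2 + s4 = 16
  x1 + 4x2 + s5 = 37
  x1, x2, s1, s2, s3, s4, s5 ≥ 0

Feasible with a bounded optimal solution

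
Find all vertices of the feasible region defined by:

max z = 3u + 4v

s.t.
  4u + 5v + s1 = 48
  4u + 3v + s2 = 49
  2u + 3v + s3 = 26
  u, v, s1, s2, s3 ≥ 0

(0, 0), (12, 0), (7, 4), (0, 8.667)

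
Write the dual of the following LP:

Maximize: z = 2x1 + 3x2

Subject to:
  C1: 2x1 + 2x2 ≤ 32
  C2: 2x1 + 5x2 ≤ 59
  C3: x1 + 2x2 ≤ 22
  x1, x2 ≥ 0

Primal max cᵀx s.t. Ax ≤ b, x ≥ 0  →  Dual min bᵀy s.t. Aᵀy ≥ c, y ≥ 0.

Minimize: z = 32y1 + 59y2 + 22y3

Subject to:
  2y1 + 2y2 + y3 ≥ 2
  2y1 + 5y2 + 2y3 ≥ 3
  y1, y2, y3 ≥ 0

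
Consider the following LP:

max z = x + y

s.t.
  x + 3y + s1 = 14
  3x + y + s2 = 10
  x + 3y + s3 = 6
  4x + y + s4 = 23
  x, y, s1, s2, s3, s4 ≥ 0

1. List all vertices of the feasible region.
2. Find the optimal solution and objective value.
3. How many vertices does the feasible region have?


1. (0, 0), (3.333, 0), (3, 1), (0, 2)
2. x = 3, y = 1, z = 4
3. 4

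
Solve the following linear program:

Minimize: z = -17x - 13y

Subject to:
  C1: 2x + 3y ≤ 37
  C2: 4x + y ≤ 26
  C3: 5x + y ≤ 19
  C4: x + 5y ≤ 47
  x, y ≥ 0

Evaluate the objective at each vertex of the feasible region:
  z(0, 0) = 0
  z(3.8, 0) = -64.6
  z(2, 9) = -151  ←
  z(0, 9.4) = -122.2
The minimum is at x = 2, y = 9.

x = 2, y = 9, z = -151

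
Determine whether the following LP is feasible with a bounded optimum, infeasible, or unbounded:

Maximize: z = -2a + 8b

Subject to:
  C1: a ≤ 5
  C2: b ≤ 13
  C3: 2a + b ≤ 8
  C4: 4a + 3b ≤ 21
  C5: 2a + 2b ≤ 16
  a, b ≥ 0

Feasible with a bounded optimal solution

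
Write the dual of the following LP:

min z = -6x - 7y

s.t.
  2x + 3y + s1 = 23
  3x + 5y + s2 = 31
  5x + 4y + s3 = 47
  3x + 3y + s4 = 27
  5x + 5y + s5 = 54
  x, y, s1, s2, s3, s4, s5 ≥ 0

Primal min cᵀx s.t. Ax ≤ b, x ≥ 0  →  Dual max −bᵀy s.t. Aᵀy ≥ −c, y ≥ 0.

Maximize: z = -23y1 - 31y2 - 47y3 - 27y4 - 54y5

Subject to:
  2y1 + 3y2 + 5y3 + 3y4 + 5y5 ≥ 6
  3y1 + 5y2 + 4y3 + 3y4 + 5y5 ≥ 7
  y1, y2, y3, y4, y5 ≥ 0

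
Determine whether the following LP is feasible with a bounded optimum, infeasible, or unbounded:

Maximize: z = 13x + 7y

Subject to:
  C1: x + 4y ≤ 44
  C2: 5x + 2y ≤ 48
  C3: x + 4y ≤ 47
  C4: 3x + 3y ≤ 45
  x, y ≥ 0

Feasible with a bounded optimal solution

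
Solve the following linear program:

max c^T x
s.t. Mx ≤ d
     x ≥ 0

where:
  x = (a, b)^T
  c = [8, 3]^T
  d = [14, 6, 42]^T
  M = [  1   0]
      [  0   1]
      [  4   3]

Evaluate the objective at each vertex of the feasible region:
  z(0, 0) = 0
  z(10.5, 0) = 84  ←
  z(6, 6) = 66
  z(0, 6) = 18
The maximum is at a = 10.5, b = 0.

a = 10.5, b = 0, z = 84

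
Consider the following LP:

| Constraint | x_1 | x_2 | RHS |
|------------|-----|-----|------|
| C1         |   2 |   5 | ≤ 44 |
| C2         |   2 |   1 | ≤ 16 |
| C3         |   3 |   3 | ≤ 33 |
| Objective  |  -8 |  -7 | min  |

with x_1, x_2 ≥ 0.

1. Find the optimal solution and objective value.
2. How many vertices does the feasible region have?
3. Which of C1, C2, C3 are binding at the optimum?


1. x_1 = 5, x_2 = 6, z = -82
2. 5
3. C2, C3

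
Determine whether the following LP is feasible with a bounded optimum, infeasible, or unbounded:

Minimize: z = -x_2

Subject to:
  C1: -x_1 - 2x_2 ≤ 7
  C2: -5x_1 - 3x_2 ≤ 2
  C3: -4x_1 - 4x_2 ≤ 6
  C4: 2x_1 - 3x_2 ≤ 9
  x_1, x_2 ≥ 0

Unbounded (objective can decrease without bound)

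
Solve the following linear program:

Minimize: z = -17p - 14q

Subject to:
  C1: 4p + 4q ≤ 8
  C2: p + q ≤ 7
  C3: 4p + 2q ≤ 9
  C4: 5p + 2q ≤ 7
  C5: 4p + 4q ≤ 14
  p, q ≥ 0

Evaluate the objective at each vertex of the feasible region:
  z(0, 0) = 0
  z(1.4, 0) = -23.8
  z(1, 1) = -31  ←
  z(0, 2) = -28
The minimum is at p = 1, q = 1.

p = 1, q = 1, z = -31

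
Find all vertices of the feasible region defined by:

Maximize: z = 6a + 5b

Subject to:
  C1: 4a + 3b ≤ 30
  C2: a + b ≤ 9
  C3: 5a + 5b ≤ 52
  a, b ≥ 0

(0, 0), (7.5, 0), (3, 6), (0, 9)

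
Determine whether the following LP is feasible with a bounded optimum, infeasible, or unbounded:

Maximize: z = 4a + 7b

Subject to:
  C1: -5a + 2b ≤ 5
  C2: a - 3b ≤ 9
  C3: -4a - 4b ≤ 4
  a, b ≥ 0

Unbounded (objective can increase without bound)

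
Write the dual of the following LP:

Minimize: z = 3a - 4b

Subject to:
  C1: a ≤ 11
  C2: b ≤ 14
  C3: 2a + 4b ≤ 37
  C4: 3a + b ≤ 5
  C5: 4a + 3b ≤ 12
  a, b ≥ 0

Primal min cᵀx s.t. Ax ≤ b, x ≥ 0  →  Dual max −bᵀy s.t. Aᵀy ≥ −c, y ≥ 0.

Maximize: z = -11y1 - 14y2 - 37y3 - 5y4 - 12y5

Subject to:
  y1 + 2y3 + 3y4 + 4y5 ≥ -3
  y2 + 4y3 + y4 + 3y5 ≥ 4
  y1, y2, y3, y4, y5 ≥ 0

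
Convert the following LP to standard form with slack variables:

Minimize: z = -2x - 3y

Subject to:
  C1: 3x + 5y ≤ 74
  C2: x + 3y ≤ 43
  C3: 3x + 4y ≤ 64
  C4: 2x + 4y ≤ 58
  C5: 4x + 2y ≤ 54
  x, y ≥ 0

min z = -2x - 3y

s.t.
  3x + 5y + s1 = 74
  x + 3y + s2 = 43
  3x + 4y + s3 = 64
  2x + 4y + s4 = 58
  4x + 2y + s5 = 54
  x, y, s1, s2, s3, s4, s5 ≥ 0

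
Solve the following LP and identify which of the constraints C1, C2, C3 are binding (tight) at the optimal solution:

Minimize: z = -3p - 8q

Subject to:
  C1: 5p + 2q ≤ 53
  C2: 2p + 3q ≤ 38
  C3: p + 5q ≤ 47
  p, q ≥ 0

At p = 7, q = 8, compute slack b - a·x for each constraint:
  C1: 53 − 51 = 2  (slack)
  C2: 38 − 38 = 0  (binding)
  C3: 47 − 47 = 0  (binding)

Optimal: p = 7, q = 8
Binding: C2, C3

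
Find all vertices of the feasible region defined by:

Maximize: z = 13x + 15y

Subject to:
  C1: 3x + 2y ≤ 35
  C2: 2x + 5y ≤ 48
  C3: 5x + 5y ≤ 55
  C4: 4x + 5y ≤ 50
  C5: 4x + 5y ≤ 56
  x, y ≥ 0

(0, 0), (11, 0), (5, 6), (1, 9.2), (0, 9.6)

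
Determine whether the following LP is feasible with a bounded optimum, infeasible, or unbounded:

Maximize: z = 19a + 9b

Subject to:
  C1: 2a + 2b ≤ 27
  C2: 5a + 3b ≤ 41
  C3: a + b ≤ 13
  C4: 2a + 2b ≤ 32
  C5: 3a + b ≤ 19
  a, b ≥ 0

Feasible with a bounded optimal solution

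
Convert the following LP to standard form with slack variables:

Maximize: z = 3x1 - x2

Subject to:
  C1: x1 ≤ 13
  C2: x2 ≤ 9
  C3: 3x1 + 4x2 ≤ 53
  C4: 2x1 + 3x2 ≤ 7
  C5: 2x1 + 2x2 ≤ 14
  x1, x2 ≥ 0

max z = 3x1 - x2

s.t.
  x1 + s1 = 13
  x2 + s2 = 9
  3x1 + 4x2 + s3 = 53
  2x1 + 3x2 + s4 = 7
  2x1 + 2x2 + s5 = 14
  x1, x2, s1, s2, s3, s4, s5 ≥ 0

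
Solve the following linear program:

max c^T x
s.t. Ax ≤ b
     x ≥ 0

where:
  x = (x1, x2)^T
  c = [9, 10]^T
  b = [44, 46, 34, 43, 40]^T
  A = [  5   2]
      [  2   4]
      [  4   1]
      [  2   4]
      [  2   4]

Evaluate the objective at each vertex of the feasible region:
  z(0, 0) = 0
  z(8.5, 0) = 76.5
  z(8, 2) = 92
  z(6, 7) = 124  ←
  z(0, 10) = 100
The maximum is at x1 = 6, x2 = 7.

x1 = 6, x2 = 7, z = 124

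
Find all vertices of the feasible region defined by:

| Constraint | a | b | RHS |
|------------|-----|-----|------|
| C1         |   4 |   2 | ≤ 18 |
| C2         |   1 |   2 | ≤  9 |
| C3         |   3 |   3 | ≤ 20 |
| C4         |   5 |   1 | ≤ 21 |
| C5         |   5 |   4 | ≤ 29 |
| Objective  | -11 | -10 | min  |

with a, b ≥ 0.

(0, 0), (4.2, 0), (4, 1), (3, 3), (0, 4.5)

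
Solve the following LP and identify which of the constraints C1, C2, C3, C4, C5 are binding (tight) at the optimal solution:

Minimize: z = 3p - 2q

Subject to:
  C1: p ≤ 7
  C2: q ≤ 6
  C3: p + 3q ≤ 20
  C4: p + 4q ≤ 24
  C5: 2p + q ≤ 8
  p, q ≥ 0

At p = 0, q = 6, compute slack b - a·x for each constraint:
  C1: 7 − 0 = 7  (slack)
  C2: 6 − 6 = 0  (binding)
  C3: 20 − 18 = 2  (slack)
  C4: 24 − 24 = 0  (binding)
  C5: 8 − 6 = 2  (slack)

Optimal: p = 0, q = 6
Binding: C2, C4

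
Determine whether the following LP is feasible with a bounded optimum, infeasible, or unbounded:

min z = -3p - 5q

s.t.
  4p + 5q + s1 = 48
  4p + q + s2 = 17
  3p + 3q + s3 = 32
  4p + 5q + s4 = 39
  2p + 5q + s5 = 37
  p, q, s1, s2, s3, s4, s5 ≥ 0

Feasible with a bounded optimal solution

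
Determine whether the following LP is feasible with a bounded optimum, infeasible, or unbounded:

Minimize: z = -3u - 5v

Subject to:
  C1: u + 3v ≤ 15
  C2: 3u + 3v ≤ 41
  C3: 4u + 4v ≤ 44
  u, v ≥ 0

Feasible with a bounded optimal solution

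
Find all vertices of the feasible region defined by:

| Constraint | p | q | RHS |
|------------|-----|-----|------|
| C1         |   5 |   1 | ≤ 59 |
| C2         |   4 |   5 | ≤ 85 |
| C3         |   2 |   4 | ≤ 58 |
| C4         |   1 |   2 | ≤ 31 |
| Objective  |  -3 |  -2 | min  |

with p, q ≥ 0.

(0, 0), (11.8, 0), (10, 9), (8.333, 10.33), (0, 14.5)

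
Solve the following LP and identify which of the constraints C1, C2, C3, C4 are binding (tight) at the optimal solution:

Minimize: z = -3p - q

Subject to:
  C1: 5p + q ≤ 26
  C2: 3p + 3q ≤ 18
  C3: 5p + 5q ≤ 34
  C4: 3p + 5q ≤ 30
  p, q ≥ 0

At p = 5, q = 1, compute slack b - a·x for each constraint:
  C1: 26 − 26 = 0  (binding)
  C2: 18 − 18 = 0  (binding)
  C3: 34 − 30 = 4  (slack)
  C4: 30 − 20 = 10  (slack)

Optimal: p = 5, q = 1
Binding: C1, C2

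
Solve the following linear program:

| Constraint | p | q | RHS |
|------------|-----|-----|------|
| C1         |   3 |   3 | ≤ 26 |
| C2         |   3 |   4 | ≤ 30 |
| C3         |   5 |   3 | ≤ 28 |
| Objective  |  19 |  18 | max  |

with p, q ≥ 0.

Evaluate the objective at each vertex of the feasible region:
  z(0, 0) = 0
  z(5.6, 0) = 106.4
  z(2, 6) = 146  ←
  z(0, 7.5) = 135
The maximum is at p = 2, q = 6.

p = 2, q = 6, z = 146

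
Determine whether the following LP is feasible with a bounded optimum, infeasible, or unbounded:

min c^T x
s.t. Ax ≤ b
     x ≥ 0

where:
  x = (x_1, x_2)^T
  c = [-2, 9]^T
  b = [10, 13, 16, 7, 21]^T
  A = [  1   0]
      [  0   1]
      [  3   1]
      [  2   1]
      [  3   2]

Feasible with a bounded optimal solution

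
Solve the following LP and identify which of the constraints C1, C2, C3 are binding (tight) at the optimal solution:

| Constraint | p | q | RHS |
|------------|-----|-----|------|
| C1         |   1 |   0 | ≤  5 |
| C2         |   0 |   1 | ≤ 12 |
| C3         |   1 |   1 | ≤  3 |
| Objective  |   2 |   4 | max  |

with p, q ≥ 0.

At p = 0, q = 3, compute slack b - a·x for each constraint:
  C1: 5 − 0 = 5  (slack)
  C2: 12 − 3 = 9  (slack)
  C3: 3 − 3 = 0  (binding)

Optimal: p = 0, q = 3
Binding: C3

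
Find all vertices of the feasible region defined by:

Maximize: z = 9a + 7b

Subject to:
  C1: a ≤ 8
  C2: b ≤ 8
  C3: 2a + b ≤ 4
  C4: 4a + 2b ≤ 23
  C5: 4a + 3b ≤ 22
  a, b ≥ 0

(0, 0), (2, 0), (0, 4)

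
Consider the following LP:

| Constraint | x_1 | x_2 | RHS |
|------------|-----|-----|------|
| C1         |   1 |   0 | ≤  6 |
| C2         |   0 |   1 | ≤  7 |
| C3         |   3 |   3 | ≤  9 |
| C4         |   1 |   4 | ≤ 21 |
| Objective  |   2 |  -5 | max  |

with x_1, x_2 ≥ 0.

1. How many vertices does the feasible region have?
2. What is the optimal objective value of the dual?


1. 3
2. 6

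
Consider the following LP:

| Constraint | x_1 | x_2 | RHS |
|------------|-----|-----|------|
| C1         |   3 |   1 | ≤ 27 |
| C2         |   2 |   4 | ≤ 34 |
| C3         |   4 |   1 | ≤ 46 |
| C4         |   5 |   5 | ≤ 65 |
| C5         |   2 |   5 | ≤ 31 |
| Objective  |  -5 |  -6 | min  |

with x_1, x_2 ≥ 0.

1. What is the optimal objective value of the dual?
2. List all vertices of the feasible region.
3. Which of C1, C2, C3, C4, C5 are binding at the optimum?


1. -58
2. (0, 0), (9, 0), (8, 3), (0, 6.2)
3. C1, C5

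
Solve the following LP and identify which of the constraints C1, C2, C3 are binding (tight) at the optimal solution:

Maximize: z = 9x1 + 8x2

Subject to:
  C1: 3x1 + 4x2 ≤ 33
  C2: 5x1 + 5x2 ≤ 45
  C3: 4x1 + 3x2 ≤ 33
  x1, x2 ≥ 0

At x1 = 6, x2 = 3, compute slack b - a·x for each constraint:
  C1: 33 − 30 = 3  (slack)
  C2: 45 − 45 = 0  (binding)
  C3: 33 − 33 = 0  (binding)

Optimal: x1 = 6, x2 = 3
Binding: C2, C3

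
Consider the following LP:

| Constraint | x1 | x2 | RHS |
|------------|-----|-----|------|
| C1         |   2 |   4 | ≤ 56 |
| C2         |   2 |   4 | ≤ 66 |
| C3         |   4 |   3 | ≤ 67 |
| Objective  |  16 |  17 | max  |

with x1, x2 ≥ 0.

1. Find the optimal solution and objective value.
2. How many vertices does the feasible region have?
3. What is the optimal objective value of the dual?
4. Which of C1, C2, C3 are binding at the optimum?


1. x1 = 10, x2 = 9, z = 313
2. 4
3. 313
4. C1, C3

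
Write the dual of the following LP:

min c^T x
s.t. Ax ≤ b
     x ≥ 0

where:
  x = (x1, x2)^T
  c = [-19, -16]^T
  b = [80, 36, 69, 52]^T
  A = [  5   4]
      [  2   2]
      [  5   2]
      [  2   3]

Primal min cᵀx s.t. Ax ≤ b, x ≥ 0  →  Dual max −bᵀy s.t. Aᵀy ≥ −c, y ≥ 0.

Maximize: z = -80y1 - 36y2 - 69y3 - 52y4

Subject to:
  5y1 + 2y2 + 5y3 + 2y4 ≥ 19
  4y1 + 2y2 + 2y3 + 3y4 ≥ 16
  y1, y2, y3, y4 ≥ 0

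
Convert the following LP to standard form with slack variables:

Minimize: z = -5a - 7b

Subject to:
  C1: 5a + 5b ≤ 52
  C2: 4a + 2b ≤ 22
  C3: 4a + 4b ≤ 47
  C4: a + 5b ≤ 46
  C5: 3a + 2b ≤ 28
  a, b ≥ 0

min z = -5a - 7b

s.t.
  5a + 5b + s1 = 52
  4a + 2b + s2 = 22
  4a + 4b + s3 = 47
  a + 5b + s4 = 46
  3a + 2b + s5 = 28
  a, b, s1, s2, s3, s4, s5 ≥ 0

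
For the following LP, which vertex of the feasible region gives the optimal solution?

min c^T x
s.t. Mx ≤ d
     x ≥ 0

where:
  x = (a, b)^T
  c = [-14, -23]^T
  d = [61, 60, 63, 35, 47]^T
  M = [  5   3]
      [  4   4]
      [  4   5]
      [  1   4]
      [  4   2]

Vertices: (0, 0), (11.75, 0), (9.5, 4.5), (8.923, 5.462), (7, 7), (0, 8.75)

Evaluate the objective at each vertex of the feasible region:
  z(0, 0) = 0
  z(11.75, 0) = -164.5
  z(9.5, 4.5) = -236.5
  z(8.923, 5.462) = -250.5
  z(7, 7) = -259  ←
  z(0, 8.75) = -201.2
The minimum is at a = 7, b = 7.

(7, 7)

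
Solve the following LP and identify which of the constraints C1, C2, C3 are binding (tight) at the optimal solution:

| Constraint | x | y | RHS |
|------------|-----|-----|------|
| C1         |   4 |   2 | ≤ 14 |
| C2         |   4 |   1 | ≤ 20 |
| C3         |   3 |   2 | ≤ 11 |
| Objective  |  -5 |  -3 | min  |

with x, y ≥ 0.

At x = 3, y = 1, compute slack b - a·x for each constraint:
  C1: 14 − 14 = 0  (binding)
  C2: 20 − 13 = 7  (slack)
  C3: 11 − 11 = 0  (binding)

Optimal: x = 3, y = 1
Binding: C1, C3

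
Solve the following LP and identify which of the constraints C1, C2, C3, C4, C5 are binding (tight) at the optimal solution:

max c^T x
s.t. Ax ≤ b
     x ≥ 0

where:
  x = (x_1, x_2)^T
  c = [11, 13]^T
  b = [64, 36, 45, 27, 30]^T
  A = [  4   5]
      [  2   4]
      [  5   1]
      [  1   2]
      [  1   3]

At x_1 = 8, x_2 = 5, compute slack b - a·x for each constraint:
  C1: 64 − 57 = 7  (slack)
  C2: 36 − 36 = 0  (binding)
  C3: 45 − 45 = 0  (binding)
  C4: 27 − 18 = 9  (slack)
  C5: 30 − 23 = 7  (slack)

Optimal: x_1 = 8, x_2 = 5
Binding: C2, C3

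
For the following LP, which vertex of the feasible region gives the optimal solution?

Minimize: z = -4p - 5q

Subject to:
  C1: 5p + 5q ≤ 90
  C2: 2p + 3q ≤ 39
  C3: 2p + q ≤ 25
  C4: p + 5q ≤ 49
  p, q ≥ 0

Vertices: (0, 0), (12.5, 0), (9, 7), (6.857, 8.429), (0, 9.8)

Evaluate the objective at each vertex of the feasible region:
  z(0, 0) = 0
  z(12.5, 0) = -50
  z(9, 7) = -71  ←
  z(6.857, 8.429) = -69.57
  z(0, 9.8) = -49
The minimum is at p = 9, q = 7.

(9, 7)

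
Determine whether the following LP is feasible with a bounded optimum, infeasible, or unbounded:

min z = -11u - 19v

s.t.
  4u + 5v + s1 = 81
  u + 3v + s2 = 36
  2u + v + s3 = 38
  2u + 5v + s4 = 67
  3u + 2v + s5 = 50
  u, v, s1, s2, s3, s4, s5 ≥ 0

Feasible with a bounded optimal solution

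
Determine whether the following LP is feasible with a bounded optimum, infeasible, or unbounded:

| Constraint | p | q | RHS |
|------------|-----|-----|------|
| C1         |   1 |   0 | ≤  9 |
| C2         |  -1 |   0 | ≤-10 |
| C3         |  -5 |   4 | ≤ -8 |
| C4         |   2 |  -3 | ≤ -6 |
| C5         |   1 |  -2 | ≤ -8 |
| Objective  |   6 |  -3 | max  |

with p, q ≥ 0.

Infeasible (no feasible solution exists)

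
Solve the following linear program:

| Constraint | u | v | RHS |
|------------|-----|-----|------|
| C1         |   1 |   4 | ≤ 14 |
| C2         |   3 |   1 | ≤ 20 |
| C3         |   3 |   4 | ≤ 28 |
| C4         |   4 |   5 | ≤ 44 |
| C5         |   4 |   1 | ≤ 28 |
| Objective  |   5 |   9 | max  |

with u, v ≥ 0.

Evaluate the objective at each vertex of the feasible region:
  z(0, 0) = 0
  z(6.667, 0) = 33.33
  z(6, 2) = 48  ←
  z(0, 3.5) = 31.5
The maximum is at u = 6, v = 2.

u = 6, v = 2, z = 48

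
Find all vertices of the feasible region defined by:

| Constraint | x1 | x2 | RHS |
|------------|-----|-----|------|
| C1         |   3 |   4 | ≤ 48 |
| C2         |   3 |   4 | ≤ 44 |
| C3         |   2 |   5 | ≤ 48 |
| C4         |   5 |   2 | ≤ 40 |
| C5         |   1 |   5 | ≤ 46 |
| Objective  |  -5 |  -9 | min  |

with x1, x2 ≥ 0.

(0, 0), (8, 0), (5.143, 7.143), (4, 8), (2, 8.8), (0, 9.2)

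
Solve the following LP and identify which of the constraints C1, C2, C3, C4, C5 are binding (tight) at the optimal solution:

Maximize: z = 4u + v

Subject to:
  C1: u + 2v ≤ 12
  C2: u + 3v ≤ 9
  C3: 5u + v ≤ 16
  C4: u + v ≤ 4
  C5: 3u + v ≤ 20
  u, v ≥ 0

At u = 3, v = 1, compute slack b - a·x for each constraint:
  C1: 12 − 5 = 7  (slack)
  C2: 9 − 6 = 3  (slack)
  C3: 16 − 16 = 0  (binding)
  C4: 4 − 4 = 0  (binding)
  C5: 20 − 10 = 10  (slack)

Optimal: u = 3, v = 1
Binding: C3, C4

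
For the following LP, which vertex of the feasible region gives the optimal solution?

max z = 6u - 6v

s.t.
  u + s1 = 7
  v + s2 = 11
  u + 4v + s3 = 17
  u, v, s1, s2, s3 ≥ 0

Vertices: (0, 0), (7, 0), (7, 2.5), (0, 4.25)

Evaluate the objective at each vertex of the feasible region:
  z(0, 0) = 0
  z(7, 0) = 42  ←
  z(7, 2.5) = 27
  z(0, 4.25) = -25.5
The maximum is at u = 7, v = 0.

(7, 0)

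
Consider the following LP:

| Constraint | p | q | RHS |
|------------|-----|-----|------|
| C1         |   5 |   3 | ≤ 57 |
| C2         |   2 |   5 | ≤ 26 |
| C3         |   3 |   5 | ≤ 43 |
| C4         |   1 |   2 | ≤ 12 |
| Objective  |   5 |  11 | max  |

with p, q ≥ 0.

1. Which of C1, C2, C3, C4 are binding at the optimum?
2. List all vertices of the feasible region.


1. C2, C4
2. (0, 0), (11.4, 0), (11.14, 0.4286), (8, 2), (0, 5.2)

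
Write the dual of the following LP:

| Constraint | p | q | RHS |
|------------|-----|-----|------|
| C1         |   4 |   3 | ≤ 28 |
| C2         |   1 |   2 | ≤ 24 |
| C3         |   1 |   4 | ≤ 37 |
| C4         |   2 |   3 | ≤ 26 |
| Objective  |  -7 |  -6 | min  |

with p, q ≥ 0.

Primal min cᵀx s.t. Ax ≤ b, x ≥ 0  →  Dual max −bᵀy s.t. Aᵀy ≥ −c, y ≥ 0.

Maximize: z = -28y1 - 24y2 - 37y3 - 26y4

Subject to:
  4y1 + y2 + y3 + 2y4 ≥ 7
  3y1 + 2y2 + 4y3 + 3y4 ≥ 6
  y1, y2, y3, y4 ≥ 0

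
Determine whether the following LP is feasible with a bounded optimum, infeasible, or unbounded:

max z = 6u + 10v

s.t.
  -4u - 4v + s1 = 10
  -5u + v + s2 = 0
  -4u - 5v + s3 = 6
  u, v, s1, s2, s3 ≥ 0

Unbounded (objective can increase without bound)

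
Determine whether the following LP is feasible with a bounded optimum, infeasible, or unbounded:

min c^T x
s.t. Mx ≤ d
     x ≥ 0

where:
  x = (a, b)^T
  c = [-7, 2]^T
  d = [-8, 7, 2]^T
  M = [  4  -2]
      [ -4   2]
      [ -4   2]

Infeasible (no feasible solution exists)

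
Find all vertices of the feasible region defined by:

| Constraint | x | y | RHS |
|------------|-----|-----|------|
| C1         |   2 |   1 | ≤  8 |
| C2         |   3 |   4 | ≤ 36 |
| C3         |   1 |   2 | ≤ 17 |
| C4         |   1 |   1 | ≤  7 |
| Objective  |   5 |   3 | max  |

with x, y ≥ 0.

(0, 0), (4, 0), (1, 6), (0, 7)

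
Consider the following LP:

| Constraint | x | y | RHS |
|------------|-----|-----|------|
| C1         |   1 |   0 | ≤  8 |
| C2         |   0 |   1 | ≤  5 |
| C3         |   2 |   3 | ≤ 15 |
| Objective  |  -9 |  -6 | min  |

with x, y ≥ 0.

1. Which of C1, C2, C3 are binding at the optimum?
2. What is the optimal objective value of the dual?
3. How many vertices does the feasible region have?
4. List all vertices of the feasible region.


1. C3
2. -67.5
3. 3
4. (0, 0), (7.5, 0), (0, 5)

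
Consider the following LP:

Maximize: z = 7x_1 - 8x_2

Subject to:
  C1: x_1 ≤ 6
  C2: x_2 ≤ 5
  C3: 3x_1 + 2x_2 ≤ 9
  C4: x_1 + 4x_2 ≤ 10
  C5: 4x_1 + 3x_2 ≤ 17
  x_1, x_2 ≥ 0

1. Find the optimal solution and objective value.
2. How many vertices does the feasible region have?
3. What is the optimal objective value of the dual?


1. x_1 = 3, x_2 = 0, z = 21
2. 4
3. 21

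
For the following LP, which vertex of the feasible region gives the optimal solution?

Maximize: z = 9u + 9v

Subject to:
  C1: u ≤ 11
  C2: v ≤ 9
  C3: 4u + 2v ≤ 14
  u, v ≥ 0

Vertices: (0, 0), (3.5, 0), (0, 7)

Evaluate the objective at each vertex of the feasible region:
  z(0, 0) = 0
  z(3.5, 0) = 31.5
  z(0, 7) = 63  ←
The maximum is at u = 0, v = 7.

(0, 7)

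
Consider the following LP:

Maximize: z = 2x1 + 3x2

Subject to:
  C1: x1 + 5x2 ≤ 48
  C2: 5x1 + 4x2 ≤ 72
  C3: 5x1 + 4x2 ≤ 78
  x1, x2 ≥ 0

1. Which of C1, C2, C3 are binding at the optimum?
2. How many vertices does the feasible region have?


1. C1, C2
2. 4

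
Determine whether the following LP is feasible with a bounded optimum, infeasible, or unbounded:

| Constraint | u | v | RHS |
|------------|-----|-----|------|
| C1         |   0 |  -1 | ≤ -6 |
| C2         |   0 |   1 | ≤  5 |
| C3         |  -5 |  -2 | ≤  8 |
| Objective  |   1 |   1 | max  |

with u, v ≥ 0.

Infeasible (no feasible solution exists)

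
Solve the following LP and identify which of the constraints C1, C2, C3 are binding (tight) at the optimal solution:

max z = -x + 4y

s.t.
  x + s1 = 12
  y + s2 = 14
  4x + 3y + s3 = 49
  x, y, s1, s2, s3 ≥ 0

At x = 0, y = 14, compute slack b - a·x for each constraint:
  C1: 12 − 0 = 12  (slack)
  C2: 14 − 14 = 0  (binding)
  C3: 49 − 42 = 7  (slack)

Optimal: x = 0, y = 14
Binding: C2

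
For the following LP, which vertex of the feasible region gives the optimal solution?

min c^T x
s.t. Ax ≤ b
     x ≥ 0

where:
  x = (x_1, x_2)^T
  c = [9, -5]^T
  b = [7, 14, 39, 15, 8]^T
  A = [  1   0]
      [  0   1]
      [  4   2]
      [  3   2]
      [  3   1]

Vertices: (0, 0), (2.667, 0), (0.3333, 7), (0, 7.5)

Evaluate the objective at each vertex of the feasible region:
  z(0, 0) = 0
  z(2.667, 0) = 24
  z(0.3333, 7) = -32
  z(0, 7.5) = -37.5  ←
The minimum is at x_1 = 0, x_2 = 7.5.

(0, 7.5)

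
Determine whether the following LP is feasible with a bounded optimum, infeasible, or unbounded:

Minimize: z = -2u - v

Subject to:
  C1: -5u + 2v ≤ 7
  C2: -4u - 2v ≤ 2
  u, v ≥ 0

Unbounded (objective can decrease without bound)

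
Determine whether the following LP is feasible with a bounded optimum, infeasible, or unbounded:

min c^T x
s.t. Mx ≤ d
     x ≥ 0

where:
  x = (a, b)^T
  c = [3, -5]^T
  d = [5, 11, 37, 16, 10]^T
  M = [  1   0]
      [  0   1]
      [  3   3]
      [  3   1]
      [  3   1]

Feasible with a bounded optimal solution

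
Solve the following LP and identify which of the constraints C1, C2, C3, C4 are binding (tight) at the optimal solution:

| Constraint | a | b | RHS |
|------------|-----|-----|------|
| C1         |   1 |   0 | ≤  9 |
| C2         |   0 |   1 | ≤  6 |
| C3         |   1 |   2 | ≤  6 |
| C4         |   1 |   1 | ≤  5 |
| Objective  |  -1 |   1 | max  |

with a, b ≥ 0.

At a = 0, b = 3, compute slack b - a·x for each constraint:
  C1: 9 − 0 = 9  (slack)
  C2: 6 − 3 = 3  (slack)
  C3: 6 − 6 = 0  (binding)
  C4: 5 − 3 = 2  (slack)

Optimal: a = 0, b = 3
Binding: C3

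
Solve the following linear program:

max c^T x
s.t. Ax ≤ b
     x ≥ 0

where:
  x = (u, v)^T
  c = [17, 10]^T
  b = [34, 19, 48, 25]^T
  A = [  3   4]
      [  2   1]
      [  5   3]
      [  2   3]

Evaluate the objective at each vertex of the feasible region:
  z(0, 0) = 0
  z(9.5, 0) = 161.5
  z(9, 1) = 163  ←
  z(8.182, 2.364) = 162.7
  z(2, 7) = 104
  z(0, 8.333) = 83.33
The maximum is at u = 9, v = 1.

u = 9, v = 1, z = 163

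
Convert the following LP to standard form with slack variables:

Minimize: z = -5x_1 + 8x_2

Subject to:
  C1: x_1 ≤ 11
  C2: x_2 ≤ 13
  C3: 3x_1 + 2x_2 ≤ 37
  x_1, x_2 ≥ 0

min z = -5x_1 + 8x_2

s.t.
  x_1 + s1 = 11
  x_2 + s2 = 13
  3x_1 + 2x_2 + s3 = 37
  x_1, x_2, s1, s2, s3 ≥ 0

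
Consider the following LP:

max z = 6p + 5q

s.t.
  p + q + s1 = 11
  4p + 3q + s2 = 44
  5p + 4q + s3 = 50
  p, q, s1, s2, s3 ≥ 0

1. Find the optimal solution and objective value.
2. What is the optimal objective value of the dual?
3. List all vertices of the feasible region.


1. p = 6, q = 5, z = 61
2. 61
3. (0, 0), (10, 0), (6, 5), (0, 11)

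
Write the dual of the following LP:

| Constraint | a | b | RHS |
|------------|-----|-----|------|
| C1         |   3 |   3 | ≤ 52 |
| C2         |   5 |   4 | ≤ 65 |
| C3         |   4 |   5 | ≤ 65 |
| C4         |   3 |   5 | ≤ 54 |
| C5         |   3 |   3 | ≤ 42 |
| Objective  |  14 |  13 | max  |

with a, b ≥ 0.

Primal max cᵀx s.t. Ax ≤ b, x ≥ 0  →  Dual min bᵀy s.t. Aᵀy ≥ c, y ≥ 0.

Minimize: z = 52y1 + 65y2 + 65y3 + 54y4 + 42y5

Subject to:
  3y1 + 5y2 + 4y3 + 3y4 + 3y5 ≥ 14
  3y1 + 4y2 + 5y3 + 5y4 + 3y5 ≥ 13
  y1, y2, y3, y4, y5 ≥ 0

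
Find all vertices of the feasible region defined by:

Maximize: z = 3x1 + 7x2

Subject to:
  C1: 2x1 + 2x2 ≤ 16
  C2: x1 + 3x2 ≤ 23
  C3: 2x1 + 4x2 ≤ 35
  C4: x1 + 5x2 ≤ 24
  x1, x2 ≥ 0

(0, 0), (8, 0), (4, 4), (0, 4.8)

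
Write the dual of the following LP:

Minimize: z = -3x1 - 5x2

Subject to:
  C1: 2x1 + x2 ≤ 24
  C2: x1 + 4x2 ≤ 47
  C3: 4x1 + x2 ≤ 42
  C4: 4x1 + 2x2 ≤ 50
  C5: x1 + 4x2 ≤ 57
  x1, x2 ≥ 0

Primal min cᵀx s.t. Ax ≤ b, x ≥ 0  →  Dual max −bᵀy s.t. Aᵀy ≥ −c, y ≥ 0.

Maximize: z = -24y1 - 47y2 - 42y3 - 50y4 - 57y5

Subject to:
  2y1 + y2 + 4y3 + 4y4 + y5 ≥ 3
  y1 + 4y2 + y3 + 2y4 + 4y5 ≥ 5
  y1, y2, y3, y4, y5 ≥ 0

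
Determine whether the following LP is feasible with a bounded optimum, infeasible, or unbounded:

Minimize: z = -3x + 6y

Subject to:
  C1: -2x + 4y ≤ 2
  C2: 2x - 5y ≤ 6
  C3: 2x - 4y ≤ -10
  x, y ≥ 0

Infeasible (no feasible solution exists)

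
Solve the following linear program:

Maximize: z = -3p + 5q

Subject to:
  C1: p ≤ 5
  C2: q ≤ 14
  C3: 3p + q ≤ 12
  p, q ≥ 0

Evaluate the objective at each vertex of the feasible region:
  z(0, 0) = 0
  z(4, 0) = -12
  z(0, 12) = 60  ←
The maximum is at p = 0, q = 12.

p = 0, q = 12, z = 60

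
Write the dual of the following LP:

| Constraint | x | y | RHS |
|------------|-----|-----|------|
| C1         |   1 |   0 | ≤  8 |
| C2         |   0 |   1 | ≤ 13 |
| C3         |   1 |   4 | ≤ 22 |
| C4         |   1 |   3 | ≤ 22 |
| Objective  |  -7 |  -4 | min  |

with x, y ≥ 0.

Primal min cᵀx s.t. Ax ≤ b, x ≥ 0  →  Dual max −bᵀy s.t. Aᵀy ≥ −c, y ≥ 0.

Maximize: z = -8y1 - 13y2 - 22y3 - 22y4

Subject to:
  y1 + y3 + y4 ≥ 7
  y2 + 4y3 + 3y4 ≥ 4
  y1, y2, y3, y4 ≥ 0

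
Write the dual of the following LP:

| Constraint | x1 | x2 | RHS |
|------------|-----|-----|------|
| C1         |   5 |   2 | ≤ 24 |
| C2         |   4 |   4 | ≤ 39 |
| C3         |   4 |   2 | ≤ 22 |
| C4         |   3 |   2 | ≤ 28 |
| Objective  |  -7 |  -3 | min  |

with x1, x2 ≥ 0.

Primal min cᵀx s.t. Ax ≤ b, x ≥ 0  →  Dual max −bᵀy s.t. Aᵀy ≥ −c, y ≥ 0.

Maximize: z = -24y1 - 39y2 - 22y3 - 28y4

Subject to:
  5y1 + 4y2 + 4y3 + 3y4 ≥ 7
  2y1 + 4y2 + 2y3 + 2y4 ≥ 3
  y1, y2, y3, y4 ≥ 0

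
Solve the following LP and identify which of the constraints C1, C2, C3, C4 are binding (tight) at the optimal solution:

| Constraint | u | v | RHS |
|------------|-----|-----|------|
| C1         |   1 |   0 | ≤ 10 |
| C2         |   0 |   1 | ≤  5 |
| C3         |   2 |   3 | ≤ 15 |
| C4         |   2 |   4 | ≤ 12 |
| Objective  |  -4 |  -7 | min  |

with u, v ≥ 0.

At u = 6, v = 0, compute slack b - a·x for each constraint:
  C1: 10 − 6 = 4  (slack)
  C2: 5 − 0 = 5  (slack)
  C3: 15 − 12 = 3  (slack)
  C4: 12 − 12 = 0  (binding)

Optimal: u = 6, v = 0
Binding: C4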